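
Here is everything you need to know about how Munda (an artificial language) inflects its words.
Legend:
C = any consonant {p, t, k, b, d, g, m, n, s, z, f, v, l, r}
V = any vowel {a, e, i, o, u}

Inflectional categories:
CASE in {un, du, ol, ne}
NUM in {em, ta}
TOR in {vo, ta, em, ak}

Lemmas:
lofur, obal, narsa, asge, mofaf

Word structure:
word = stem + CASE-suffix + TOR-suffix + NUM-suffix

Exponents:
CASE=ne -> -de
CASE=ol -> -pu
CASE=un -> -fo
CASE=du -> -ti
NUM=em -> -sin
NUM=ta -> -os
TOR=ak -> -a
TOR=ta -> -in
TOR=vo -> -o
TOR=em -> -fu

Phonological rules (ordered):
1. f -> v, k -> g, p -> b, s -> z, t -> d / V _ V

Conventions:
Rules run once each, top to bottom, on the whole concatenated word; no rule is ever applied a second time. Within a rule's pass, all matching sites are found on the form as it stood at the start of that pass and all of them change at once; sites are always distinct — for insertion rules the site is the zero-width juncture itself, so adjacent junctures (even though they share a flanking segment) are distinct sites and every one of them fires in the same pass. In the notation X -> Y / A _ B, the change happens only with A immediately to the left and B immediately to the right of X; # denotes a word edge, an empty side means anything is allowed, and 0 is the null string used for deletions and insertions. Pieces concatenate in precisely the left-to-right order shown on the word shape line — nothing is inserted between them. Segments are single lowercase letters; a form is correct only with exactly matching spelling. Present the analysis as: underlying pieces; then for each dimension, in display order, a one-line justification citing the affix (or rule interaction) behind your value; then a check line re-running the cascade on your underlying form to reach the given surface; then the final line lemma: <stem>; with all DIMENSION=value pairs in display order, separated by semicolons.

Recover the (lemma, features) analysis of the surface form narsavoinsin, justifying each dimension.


underlying: narsa-fo-in-sin
CASE=un - signalled by the affix -fo
NUM=em - signalled by the affix -sin
TOR=ta - signalled by the affix -in
check: narsafoinsin -> narsavoinsin
lemma: narsa; CASE=un; NUM=em; TOR=ta


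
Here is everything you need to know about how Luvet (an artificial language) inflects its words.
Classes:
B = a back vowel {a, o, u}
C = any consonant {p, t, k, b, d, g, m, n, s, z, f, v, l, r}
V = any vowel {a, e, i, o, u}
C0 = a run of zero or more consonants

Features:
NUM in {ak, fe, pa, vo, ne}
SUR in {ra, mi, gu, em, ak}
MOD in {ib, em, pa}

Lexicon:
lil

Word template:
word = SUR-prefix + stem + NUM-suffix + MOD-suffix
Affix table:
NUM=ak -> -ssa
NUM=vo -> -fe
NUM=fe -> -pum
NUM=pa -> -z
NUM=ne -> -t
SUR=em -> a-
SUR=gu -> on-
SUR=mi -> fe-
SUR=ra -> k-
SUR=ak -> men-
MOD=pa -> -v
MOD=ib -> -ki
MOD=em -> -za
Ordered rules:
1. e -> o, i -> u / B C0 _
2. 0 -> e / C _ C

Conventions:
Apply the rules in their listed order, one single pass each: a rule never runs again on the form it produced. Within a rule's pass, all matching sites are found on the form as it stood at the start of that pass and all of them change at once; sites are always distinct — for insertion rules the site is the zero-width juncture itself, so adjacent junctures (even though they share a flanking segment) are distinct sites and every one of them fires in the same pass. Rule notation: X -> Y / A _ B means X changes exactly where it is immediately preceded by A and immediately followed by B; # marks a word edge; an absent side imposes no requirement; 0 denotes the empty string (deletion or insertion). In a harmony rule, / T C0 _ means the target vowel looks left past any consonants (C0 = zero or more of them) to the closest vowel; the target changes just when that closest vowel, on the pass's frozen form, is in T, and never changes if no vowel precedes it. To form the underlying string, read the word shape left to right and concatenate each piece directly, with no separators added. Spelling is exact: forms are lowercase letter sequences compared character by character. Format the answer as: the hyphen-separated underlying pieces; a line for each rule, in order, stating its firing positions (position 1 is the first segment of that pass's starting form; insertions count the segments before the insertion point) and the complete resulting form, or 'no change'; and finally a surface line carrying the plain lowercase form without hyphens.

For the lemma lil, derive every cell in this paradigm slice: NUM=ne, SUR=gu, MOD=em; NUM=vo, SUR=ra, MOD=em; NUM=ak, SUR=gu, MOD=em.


cell NUM=ne, SUR=gu, MOD=em:
underlying: on-lil-t-za
1. e -> o, i -> u / B C0 _: fires at position(s) 4: onlultza
2. 0 -> e / C _ C: inserts after position(s) 2, 5, 6: oneluleteza
surface: oneluleteza

cell NUM=vo, SUR=ra, MOD=em:
underlying: k-lil-fe-za
1. e -> o, i -> u / B C0 _: no change
2. 0 -> e / C _ C: inserts after position(s) 1, 4: kelilefeza
surface: kelilefeza

cell NUM=ak, SUR=gu, MOD=em:
underlying: on-lil-ssa-za
1. e -> o, i -> u / B C0 _: fires at position(s) 4: onlulssaza
2. 0 -> e / C _ C: inserts after position(s) 2, 5, 6: onelulesesaza
surface: onelulesesaza


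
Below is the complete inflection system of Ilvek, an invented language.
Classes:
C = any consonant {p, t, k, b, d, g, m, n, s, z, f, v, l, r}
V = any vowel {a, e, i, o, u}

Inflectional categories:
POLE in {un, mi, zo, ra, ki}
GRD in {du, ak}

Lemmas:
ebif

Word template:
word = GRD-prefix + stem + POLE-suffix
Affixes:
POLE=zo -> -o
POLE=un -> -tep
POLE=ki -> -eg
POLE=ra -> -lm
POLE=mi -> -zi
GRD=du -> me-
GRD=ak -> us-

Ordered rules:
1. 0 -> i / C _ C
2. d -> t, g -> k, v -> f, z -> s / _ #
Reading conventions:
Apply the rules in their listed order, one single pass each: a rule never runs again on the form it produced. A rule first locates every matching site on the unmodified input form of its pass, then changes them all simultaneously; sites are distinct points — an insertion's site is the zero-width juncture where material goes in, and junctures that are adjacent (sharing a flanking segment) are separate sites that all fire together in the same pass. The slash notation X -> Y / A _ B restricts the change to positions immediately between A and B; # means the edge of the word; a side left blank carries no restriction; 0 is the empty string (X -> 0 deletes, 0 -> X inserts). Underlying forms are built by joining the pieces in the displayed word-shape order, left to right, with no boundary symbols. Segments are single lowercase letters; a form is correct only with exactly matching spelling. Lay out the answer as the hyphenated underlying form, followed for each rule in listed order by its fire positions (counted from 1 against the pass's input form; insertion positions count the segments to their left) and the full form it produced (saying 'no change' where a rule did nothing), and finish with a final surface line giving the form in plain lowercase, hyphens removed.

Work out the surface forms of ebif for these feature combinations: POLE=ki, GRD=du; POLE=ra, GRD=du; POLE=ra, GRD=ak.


cell POLE=ki, GRD=du:
underlying: me-ebif-eg
1. 0 -> i / C _ C: no change
2. d -> t, g -> k, v -> f, z -> s / _ #: fires at position(s) 8: meebifek
surface: meebifek

cell POLE=ra, GRD=du:
underlying: me-ebif-lm
1. 0 -> i / C _ C: inserts after position(s) 6, 7: meebifilim
2. d -> t, g -> k, v -> f, z -> s / _ #: no change
surface: meebifilim

cell POLE=ra, GRD=ak:
underlying: us-ebif-lm
1. 0 -> i / C _ C: inserts after position(s) 6, 7: usebifilim
2. d -> t, g -> k, v -> f, z -> s / _ #: no change
surface: usebifilim


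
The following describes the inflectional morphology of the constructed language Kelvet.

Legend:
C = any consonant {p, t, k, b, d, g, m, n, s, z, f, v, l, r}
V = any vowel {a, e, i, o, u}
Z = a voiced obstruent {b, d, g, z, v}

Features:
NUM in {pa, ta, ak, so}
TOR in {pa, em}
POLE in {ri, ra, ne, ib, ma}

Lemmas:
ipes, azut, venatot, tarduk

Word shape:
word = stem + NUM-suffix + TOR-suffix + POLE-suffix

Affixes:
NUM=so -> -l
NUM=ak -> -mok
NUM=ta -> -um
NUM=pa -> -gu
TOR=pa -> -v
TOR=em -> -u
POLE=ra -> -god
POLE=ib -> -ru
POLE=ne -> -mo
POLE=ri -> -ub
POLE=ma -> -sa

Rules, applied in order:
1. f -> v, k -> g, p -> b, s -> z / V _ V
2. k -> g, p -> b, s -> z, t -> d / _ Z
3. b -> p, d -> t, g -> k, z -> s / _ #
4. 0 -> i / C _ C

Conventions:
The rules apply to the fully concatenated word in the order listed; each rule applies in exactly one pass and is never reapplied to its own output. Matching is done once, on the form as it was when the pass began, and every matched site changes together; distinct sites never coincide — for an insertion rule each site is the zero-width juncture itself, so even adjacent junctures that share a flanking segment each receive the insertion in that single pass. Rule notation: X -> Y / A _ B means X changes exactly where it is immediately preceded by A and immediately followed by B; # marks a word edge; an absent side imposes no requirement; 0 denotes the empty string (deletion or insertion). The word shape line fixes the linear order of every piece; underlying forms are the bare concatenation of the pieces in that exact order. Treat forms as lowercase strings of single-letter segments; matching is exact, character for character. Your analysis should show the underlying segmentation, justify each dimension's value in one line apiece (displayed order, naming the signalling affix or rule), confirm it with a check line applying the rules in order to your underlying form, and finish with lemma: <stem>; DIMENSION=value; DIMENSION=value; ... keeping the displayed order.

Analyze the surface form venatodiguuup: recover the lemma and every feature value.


underlying: venatot-gu-u-ub
NUM=pa - signalled by the affix -gu
TOR=em - signalled by the affix -u
POLE=ri - signalled by the affix -ub
check: venatotguuub -> venatotguuub -> venatodguuub -> venatodguuup -> venatodiguuup
lemma: venatot; NUM=pa; TOR=em; POLE=ri


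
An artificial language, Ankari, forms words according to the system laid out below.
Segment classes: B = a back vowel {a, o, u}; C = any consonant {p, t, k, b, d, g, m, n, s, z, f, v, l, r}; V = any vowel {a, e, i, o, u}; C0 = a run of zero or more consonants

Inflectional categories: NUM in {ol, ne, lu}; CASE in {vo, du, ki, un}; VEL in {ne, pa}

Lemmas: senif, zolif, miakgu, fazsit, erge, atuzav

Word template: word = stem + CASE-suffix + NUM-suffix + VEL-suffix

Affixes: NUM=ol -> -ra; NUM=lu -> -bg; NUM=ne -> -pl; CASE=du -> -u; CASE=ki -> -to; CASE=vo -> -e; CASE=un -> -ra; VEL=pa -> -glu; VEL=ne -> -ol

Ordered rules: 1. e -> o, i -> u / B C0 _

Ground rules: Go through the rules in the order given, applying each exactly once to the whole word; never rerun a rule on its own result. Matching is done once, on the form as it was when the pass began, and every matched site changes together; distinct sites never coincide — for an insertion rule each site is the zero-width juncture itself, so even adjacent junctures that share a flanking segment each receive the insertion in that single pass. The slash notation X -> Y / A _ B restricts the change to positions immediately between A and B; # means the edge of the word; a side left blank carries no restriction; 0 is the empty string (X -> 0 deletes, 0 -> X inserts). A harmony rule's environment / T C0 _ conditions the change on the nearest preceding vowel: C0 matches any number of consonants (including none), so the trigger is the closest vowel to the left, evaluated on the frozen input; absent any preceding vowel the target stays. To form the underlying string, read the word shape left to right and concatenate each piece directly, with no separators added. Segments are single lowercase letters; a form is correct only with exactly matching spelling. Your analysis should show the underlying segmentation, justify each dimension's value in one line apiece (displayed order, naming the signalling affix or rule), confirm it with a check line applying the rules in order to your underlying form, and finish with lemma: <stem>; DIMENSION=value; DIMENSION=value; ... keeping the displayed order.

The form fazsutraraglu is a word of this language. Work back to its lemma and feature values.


underlying: fazsit-ra-ra-glu
NUM=ol - signalled by the affix -ra
CASE=un - signalled by the affix -ra
VEL=pa - signalled by the affix -glu
check: fazsitraraglu -> fazsutraraglu
lemma: fazsit; NUM=ol; CASE=un; VEL=pa


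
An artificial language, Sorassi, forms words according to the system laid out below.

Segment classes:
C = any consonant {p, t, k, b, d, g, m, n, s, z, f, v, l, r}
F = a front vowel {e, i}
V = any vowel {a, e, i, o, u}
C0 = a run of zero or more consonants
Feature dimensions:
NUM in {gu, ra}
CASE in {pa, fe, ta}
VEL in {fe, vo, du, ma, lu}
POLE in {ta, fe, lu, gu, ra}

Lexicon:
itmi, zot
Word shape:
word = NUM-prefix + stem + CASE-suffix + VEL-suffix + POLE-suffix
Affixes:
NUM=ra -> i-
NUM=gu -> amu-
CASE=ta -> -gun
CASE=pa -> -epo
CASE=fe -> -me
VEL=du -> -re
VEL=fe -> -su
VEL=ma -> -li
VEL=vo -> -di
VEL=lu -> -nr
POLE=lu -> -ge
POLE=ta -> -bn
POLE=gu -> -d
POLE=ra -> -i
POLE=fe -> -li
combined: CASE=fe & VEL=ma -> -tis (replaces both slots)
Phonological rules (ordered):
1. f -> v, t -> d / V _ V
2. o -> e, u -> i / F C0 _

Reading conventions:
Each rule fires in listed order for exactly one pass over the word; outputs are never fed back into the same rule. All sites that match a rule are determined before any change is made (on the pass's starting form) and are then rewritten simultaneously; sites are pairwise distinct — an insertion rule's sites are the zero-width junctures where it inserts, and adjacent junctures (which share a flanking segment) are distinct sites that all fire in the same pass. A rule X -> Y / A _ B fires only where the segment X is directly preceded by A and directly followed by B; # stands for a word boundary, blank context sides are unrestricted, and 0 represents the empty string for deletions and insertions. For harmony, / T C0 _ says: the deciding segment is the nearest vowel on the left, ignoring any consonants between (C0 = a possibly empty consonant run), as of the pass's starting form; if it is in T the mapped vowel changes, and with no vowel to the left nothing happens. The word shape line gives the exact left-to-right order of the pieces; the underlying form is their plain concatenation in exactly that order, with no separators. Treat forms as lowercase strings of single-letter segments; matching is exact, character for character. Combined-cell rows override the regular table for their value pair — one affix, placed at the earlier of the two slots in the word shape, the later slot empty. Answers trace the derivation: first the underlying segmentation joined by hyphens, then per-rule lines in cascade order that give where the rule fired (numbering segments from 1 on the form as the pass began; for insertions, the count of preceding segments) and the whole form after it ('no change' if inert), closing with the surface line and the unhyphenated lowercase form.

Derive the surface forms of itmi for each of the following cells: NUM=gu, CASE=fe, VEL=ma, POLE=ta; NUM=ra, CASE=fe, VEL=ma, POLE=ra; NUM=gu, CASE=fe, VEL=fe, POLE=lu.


cell NUM=gu, CASE=fe, VEL=ma, POLE=ta:
underlying: amu-itmi-tis-bn
1. f -> v, t -> d / V _ V: fires at position(s) 8: amuitmidisbn
2. o -> e, u -> i / F C0 _: no change
surface: amuitmidisbn

cell NUM=ra, CASE=fe, VEL=ma, POLE=ra:
underlying: i-itmi-tis-i
1. f -> v, t -> d / V _ V: fires at position(s) 6: iitmidisi
2. o -> e, u -> i / F C0 _: no change
surface: iitmidisi

cell NUM=gu, CASE=fe, VEL=fe, POLE=lu:
underlying: amu-itmi-me-su-ge
1. f -> v, t -> d / V _ V: no change
2. o -> e, u -> i / F C0 _: fires at position(s) 11: amuitmimesige
surface: amuitmimesige


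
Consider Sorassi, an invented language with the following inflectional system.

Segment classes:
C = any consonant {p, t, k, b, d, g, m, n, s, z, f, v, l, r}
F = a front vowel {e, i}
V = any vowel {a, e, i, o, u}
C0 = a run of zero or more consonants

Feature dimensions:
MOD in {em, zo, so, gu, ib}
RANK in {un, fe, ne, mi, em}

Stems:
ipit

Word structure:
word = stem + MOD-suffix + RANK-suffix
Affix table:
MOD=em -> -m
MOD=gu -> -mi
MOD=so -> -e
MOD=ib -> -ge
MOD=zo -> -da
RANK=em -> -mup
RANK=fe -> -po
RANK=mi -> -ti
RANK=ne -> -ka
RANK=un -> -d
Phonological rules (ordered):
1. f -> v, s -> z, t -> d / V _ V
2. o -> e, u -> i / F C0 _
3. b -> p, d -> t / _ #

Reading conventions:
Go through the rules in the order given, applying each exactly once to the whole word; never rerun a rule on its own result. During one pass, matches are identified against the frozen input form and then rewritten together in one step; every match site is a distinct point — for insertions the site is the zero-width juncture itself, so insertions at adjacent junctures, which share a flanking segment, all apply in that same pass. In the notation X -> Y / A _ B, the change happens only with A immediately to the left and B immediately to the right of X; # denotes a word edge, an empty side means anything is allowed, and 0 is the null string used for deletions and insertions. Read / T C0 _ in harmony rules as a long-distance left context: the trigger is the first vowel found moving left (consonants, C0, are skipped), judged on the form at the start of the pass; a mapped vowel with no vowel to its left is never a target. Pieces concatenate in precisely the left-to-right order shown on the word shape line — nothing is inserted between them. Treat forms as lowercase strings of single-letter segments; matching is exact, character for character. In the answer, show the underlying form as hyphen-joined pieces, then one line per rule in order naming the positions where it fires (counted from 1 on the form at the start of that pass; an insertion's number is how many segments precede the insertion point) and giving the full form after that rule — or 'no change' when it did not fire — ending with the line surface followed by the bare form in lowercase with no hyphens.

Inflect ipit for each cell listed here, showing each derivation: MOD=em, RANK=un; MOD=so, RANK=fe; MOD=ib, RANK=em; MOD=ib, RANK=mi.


cell MOD=em, RANK=un:
underlying: ipit-m-d
1. f -> v, s -> z, t -> d / V _ V: no change
2. o -> e, u -> i / F C0 _: no change
3. b -> p, d -> t / _ #: fires at position(s) 6: ipitmt
surface: ipitmt

cell MOD=so, RANK=fe:
underlying: ipit-e-po
1. f -> v, s -> z, t -> d / V _ V: fires at position(s) 4: ipidepo
2. o -> e, u -> i / F C0 _: fires at position(s) 7: ipidepe
3. b -> p, d -> t / _ #: no change
surface: ipidepe

cell MOD=ib, RANK=em:
underlying: ipit-ge-mup
1. f -> v, s -> z, t -> d / V _ V: no change
2. o -> e, u -> i / F C0 _: fires at position(s) 8: ipitgemip
3. b -> p, d -> t / _ #: no change
surface: ipitgemip

cell MOD=ib, RANK=mi:
underlying: ipit-ge-ti
1. f -> v, s -> z, t -> d / V _ V: fires at position(s) 7: ipitgedi
2. o -> e, u -> i / F C0 _: no change
3. b -> p, d -> t / _ #: no change
surface: ipitgedi


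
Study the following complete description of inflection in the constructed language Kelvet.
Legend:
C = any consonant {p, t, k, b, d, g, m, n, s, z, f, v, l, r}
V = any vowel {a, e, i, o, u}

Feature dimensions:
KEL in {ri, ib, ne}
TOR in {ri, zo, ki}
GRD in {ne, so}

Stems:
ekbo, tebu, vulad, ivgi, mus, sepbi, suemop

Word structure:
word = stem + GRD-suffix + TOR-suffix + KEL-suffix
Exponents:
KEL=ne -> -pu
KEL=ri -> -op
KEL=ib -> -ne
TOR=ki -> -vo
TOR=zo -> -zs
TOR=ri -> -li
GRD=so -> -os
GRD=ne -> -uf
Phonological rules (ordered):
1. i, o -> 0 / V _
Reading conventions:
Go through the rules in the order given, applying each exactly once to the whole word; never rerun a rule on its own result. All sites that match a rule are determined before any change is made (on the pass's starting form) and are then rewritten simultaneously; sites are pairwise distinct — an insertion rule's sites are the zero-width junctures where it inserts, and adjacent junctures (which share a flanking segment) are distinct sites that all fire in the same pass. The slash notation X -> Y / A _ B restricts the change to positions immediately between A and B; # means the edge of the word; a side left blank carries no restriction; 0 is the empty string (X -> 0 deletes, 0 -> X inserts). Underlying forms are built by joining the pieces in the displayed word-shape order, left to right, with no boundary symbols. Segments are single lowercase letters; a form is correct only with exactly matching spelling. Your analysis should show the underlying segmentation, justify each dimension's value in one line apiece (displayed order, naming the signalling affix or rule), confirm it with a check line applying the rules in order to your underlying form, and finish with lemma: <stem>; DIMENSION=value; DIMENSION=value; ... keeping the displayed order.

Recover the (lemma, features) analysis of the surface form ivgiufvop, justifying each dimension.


underlying: ivgi-uf-vo-op
KEL=ri - signalled by the affix -op
TOR=ki - signalled by the affix -vo
GRD=ne - signalled by the affix -uf
check: ivgiufvoop -> ivgiufvop
lemma: ivgi; KEL=ri; TOR=ki; GRD=ne


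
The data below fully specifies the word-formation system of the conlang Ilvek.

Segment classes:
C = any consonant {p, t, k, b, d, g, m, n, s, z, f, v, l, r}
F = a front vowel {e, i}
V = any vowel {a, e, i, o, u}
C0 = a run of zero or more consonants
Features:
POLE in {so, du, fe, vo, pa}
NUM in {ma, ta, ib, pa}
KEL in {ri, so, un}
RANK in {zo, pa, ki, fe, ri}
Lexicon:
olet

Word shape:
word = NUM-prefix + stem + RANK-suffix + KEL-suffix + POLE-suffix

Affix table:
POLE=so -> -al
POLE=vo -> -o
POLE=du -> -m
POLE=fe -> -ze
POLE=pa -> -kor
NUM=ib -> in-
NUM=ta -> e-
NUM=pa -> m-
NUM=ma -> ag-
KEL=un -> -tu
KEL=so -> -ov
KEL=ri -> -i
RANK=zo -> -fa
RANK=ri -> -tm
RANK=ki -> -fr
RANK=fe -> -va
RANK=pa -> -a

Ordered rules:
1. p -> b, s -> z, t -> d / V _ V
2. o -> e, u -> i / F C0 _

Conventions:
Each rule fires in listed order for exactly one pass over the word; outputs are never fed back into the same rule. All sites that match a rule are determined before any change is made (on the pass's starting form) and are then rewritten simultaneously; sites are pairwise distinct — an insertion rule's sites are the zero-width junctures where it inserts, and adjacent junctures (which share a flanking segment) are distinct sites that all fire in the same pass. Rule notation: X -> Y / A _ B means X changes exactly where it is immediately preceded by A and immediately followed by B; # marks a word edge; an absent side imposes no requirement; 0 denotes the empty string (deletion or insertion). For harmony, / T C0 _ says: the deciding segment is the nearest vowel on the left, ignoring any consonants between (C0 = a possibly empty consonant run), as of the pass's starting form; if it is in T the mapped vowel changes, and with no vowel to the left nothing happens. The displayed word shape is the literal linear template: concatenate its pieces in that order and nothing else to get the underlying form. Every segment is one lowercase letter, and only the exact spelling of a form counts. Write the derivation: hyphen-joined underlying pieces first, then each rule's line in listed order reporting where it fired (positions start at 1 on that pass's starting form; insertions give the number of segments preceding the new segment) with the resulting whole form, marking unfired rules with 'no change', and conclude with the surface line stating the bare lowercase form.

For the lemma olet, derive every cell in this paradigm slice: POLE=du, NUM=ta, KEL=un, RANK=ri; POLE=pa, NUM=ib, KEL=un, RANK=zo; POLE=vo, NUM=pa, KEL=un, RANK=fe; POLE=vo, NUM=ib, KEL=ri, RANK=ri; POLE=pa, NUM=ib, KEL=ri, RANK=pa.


cell POLE=du, NUM=ta, KEL=un, RANK=ri:
underlying: e-olet-tm-tu-m
1. p -> b, s -> z, t -> d / V _ V: no change
2. o -> e, u -> i / F C0 _: fires at position(s) 2, 9: eelettmtim
surface: eelettmtim

cell POLE=pa, NUM=ib, KEL=un, RANK=zo:
underlying: in-olet-fa-tu-kor
1. p -> b, s -> z, t -> d / V _ V: fires at position(s) 9: inoletfadukor
2. o -> e, u -> i / F C0 _: fires at position(s) 3: ineletfadukor
surface: ineletfadukor

cell POLE=vo, NUM=pa, KEL=un, RANK=fe:
underlying: m-olet-va-tu-o
1. p -> b, s -> z, t -> d / V _ V: fires at position(s) 8: moletvaduo
2. o -> e, u -> i / F C0 _: no change
surface: moletvaduo

cell POLE=vo, NUM=ib, KEL=ri, RANK=ri:
underlying: in-olet-tm-i-o
1. p -> b, s -> z, t -> d / V _ V: no change
2. o -> e, u -> i / F C0 _: fires at position(s) 3, 10: inelettmie
surface: inelettmie

cell POLE=pa, NUM=ib, KEL=ri, RANK=pa:
underlying: in-olet-a-i-kor
1. p -> b, s -> z, t -> d / V _ V: fires at position(s) 6: inoledaikor
2. o -> e, u -> i / F C0 _: fires at position(s) 3, 10: ineledaiker
surface: ineledaiker


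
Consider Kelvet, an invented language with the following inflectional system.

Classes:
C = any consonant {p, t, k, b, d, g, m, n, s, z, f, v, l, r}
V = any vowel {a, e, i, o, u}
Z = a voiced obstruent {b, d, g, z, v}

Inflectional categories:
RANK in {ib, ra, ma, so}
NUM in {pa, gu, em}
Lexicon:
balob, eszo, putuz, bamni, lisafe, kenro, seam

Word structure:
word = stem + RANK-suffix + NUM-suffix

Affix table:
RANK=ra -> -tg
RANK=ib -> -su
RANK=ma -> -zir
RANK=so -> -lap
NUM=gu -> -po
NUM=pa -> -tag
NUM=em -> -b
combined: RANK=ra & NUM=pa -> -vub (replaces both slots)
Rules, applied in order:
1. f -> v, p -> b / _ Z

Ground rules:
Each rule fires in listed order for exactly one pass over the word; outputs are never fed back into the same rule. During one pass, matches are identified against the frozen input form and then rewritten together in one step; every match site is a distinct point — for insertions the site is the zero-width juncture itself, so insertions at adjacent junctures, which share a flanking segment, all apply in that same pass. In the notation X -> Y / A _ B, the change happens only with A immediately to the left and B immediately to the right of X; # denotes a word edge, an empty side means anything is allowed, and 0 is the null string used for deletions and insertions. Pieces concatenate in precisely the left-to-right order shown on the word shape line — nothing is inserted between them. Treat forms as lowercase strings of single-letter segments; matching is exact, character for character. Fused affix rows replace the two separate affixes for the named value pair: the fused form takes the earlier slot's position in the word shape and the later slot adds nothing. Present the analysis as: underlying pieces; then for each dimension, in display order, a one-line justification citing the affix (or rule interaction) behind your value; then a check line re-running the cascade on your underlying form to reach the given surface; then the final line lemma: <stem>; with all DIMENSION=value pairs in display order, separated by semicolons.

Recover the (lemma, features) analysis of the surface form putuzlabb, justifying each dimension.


underlying: putuz-lap-b
RANK=so - signalled by the affix -lap
NUM=em - signalled by the affix -b
check: putuzlapb -> putuzlabb
lemma: putuz; RANK=so; NUM=em


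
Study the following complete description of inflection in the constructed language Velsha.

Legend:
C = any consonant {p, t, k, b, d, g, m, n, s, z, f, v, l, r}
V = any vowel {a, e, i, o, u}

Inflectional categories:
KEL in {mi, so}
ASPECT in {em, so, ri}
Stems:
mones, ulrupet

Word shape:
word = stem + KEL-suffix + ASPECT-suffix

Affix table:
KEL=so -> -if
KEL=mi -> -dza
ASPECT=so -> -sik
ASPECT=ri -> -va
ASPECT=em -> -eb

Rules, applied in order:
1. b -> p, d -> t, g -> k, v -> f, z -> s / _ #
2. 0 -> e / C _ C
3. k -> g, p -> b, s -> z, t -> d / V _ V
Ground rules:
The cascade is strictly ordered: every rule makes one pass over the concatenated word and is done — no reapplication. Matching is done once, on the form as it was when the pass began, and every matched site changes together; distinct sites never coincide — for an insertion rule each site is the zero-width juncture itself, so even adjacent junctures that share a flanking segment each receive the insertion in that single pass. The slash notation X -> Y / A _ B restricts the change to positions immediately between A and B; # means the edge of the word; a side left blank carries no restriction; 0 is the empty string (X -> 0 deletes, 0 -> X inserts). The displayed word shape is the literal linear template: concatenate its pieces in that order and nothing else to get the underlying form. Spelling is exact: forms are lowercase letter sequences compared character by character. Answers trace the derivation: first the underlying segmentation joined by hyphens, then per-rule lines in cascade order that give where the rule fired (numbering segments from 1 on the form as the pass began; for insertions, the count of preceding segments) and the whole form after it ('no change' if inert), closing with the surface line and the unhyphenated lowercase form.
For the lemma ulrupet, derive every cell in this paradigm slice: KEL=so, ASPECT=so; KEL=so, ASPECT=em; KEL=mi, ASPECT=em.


cell KEL=so, ASPECT=so:
underlying: ulrupet-if-sik
1. b -> p, d -> t, g -> k, v -> f, z -> s / _ #: no change
2. 0 -> e / C _ C: inserts after position(s) 2, 9: ulerupetifesik
3. k -> g, p -> b, s -> z, t -> d / V _ V: fires at position(s) 6, 8, 12: ulerubedifezik
surface: ulerubedifezik

cell KEL=so, ASPECT=em:
underlying: ulrupet-if-eb
1. b -> p, d -> t, g -> k, v -> f, z -> s / _ #: fires at position(s) 11: ulrupetifep
2. 0 -> e / C _ C: inserts after position(s) 2: ulerupetifep
3. k -> g, p -> b, s -> z, t -> d / V _ V: fires at position(s) 6, 8: ulerubedifep
surface: ulerubedifep

cell KEL=mi, ASPECT=em:
underlying: ulrupet-dza-eb
1. b -> p, d -> t, g -> k, v -> f, z -> s / _ #: fires at position(s) 12: ulrupetdzaep
2. 0 -> e / C _ C: inserts after position(s) 2, 7, 8: ulerupetedezaep
3. k -> g, p -> b, s -> z, t -> d / V _ V: fires at position(s) 6, 8: ulerubededezaep
surface: ulerubededezaep


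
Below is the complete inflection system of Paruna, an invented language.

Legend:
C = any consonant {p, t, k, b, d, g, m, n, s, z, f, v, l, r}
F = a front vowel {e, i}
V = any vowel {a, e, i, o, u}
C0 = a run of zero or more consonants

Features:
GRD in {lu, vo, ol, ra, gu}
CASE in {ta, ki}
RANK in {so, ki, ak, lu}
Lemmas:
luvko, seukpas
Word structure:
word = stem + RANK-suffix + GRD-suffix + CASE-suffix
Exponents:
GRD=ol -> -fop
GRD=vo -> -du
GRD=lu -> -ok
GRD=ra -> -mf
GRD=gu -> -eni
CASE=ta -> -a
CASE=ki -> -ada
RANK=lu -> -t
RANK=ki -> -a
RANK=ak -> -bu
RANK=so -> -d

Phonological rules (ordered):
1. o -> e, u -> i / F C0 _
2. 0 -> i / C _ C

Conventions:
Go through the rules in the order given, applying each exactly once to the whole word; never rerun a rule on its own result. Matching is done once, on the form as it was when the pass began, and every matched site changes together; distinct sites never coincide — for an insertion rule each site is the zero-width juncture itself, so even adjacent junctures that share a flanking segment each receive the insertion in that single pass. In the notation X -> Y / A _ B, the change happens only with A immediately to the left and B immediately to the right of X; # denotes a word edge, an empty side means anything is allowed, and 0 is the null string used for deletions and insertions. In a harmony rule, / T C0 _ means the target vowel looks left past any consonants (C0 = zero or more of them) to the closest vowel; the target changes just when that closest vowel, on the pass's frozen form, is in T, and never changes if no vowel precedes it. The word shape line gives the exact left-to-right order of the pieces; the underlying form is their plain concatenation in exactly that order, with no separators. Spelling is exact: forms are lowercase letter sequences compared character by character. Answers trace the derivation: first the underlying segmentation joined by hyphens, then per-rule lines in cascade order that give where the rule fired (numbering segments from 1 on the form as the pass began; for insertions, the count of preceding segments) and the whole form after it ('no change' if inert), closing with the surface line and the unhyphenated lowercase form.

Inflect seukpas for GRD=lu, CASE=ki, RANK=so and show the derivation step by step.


underlying: seukpas-d-ok-ada
1. o -> e, u -> i / F C0 _: fires at position(s) 3: seikpasdokada
2. 0 -> i / C _ C: inserts after position(s) 4, 7: seikipasidokada
surface: seikipasidokada


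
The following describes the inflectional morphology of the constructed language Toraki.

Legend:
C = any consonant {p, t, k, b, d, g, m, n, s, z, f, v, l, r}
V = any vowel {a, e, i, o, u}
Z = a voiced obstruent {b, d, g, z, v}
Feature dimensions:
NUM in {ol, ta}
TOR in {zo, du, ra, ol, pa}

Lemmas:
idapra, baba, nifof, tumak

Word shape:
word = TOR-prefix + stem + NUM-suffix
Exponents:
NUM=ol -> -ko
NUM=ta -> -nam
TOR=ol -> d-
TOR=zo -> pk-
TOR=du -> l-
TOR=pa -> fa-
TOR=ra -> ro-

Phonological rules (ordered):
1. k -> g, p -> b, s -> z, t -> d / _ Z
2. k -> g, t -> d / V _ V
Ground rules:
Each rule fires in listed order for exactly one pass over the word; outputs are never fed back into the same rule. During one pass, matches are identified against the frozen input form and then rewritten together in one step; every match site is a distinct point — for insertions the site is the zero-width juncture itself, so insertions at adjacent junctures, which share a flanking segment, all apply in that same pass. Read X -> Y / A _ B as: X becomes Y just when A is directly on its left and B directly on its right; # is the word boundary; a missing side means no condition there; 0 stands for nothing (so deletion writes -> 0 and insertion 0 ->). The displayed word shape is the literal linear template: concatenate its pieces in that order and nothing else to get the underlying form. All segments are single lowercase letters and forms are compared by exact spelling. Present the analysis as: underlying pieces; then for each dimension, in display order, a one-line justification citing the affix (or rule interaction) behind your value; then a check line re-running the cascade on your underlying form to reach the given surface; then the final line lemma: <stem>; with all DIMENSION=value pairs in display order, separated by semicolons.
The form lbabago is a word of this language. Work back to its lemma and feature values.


underlying: l-baba-ko
NUM=ol - signalled by the affix -ko
TOR=du - signalled by the affix l-
check: lbabako -> lbabako -> lbabago
lemma: baba; NUM=ol; TOR=du


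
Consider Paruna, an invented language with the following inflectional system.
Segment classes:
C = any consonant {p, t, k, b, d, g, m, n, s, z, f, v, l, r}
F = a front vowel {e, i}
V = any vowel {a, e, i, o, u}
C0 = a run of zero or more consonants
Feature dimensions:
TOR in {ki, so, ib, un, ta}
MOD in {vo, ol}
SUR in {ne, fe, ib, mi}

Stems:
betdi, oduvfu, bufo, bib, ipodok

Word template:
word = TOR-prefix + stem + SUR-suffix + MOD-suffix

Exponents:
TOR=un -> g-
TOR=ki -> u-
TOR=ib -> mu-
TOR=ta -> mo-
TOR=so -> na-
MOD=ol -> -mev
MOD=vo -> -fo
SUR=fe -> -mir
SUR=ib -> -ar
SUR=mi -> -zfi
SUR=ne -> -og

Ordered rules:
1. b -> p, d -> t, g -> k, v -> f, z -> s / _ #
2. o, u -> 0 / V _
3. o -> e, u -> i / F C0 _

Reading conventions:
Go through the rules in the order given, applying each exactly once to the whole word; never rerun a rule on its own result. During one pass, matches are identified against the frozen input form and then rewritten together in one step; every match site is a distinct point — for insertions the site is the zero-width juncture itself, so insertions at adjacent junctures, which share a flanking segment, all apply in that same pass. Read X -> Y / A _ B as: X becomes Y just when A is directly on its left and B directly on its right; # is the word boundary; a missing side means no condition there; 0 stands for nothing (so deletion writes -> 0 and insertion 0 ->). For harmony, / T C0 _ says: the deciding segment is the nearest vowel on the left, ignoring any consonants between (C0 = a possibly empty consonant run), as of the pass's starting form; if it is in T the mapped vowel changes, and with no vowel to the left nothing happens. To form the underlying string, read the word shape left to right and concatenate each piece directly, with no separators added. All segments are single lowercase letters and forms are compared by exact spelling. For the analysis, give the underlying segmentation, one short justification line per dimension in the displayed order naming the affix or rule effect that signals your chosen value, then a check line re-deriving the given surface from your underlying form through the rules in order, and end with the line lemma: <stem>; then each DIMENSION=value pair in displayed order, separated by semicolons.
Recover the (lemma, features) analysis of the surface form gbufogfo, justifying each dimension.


underlying: g-bufo-og-fo
TOR=un - signalled by the affix g-
MOD=vo - signalled by the affix -fo
SUR=ne - signalled by the affix -og
check: gbufoogfo -> gbufoogfo -> gbufogfo -> gbufogfo
lemma: bufo; TOR=un; MOD=vo; SUR=ne


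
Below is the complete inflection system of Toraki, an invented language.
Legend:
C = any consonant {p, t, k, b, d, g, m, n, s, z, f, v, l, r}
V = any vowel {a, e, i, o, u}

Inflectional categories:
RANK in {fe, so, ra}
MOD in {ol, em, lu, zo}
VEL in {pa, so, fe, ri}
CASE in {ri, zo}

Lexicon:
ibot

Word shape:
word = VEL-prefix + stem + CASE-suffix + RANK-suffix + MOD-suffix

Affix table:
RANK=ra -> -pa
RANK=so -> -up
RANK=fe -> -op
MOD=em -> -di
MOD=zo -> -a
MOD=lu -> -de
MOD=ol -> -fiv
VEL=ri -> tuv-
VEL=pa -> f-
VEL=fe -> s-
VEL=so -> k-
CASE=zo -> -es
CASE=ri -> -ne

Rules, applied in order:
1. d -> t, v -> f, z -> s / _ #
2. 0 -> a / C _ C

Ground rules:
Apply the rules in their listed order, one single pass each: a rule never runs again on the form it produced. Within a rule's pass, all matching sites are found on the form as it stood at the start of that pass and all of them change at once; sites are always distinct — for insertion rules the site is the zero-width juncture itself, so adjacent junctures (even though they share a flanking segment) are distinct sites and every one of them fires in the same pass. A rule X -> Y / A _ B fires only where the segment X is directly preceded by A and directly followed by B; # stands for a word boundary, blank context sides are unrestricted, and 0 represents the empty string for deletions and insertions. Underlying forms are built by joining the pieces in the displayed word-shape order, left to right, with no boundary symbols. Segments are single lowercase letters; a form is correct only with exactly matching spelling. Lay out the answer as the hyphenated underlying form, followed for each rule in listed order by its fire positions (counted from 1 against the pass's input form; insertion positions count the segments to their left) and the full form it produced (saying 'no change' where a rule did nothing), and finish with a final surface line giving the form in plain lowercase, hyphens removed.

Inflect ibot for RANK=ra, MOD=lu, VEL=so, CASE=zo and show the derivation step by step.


underlying: k-ibot-es-pa-de
1. d -> t, v -> f, z -> s / _ #: no change
2. 0 -> a / C _ C: inserts after position(s) 7: kibotesapade
surface: kibotesapade


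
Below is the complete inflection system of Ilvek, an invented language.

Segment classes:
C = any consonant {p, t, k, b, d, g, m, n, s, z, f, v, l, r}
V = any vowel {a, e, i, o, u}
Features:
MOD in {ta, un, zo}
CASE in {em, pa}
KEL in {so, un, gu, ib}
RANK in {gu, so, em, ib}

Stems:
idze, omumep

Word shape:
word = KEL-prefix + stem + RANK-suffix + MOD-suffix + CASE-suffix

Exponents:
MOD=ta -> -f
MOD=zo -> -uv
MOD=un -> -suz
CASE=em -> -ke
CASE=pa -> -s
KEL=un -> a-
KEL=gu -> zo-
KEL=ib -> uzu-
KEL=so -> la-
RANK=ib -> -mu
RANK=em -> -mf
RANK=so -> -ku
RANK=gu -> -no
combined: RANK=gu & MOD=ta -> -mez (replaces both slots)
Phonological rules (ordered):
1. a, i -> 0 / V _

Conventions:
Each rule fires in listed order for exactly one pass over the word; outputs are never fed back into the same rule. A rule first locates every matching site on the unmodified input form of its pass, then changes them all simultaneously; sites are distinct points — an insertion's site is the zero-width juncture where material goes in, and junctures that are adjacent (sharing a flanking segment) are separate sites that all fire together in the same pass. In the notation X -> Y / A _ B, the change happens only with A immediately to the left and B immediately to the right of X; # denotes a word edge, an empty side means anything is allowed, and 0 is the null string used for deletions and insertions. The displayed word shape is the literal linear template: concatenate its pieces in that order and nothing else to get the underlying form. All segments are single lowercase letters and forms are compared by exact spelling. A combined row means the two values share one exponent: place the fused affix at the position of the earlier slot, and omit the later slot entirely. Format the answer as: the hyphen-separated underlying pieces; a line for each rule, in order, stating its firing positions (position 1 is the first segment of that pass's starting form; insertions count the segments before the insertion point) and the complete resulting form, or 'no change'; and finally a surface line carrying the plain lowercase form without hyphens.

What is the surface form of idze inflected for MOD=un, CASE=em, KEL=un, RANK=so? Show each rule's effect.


underlying: a-idze-ku-suz-ke
1. a, i -> 0 / V _: fires at position(s) 2: adzekusuzke
surface: adzekusuzke
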